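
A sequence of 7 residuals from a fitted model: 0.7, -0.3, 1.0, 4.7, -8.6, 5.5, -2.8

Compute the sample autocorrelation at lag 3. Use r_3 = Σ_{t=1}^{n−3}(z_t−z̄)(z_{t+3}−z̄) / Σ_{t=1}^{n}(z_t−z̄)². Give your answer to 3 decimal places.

Mean z̄ = (0.7 − 0.3 + 1.0 + 4.7 − 8.6 + 5.5 − 2.8)/7 = 0.0286
Deviations from mean: 0.6714, -0.3286, 0.9714, 4.6714, -8.6286, 5.4714, -2.8286
Numerator Σ_{t=1}^{4}(z_t−z̄)(z_{t+3}−z̄) = -1.9267
Denominator Σ(z_t−z̄)² = 135.7143
r_3 = -1.9267 / 135.7143 = -0.014

-0.014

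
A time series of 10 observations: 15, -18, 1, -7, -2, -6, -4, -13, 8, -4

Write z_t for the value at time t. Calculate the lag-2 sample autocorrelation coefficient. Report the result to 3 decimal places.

Mean z̄ = (15 − 18 + 1 − 7 − 2 − 6 − 4 − 13 + 8 − 4)/10 = -3.0000
Numerator Σ_{t=1}^{8}(z_t−z̄)(z_{t+2}−z̄) = 176.0000
Denominator Σ(z_t−z̄)² = 814.0000
r_2 = 176.0000 / 814.0000 = 0.216

0.216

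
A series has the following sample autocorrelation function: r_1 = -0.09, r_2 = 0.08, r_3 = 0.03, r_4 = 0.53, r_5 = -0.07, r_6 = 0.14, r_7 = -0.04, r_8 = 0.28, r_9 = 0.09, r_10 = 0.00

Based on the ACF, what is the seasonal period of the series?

The largest autocorrelation is r_4 = 0.53, with a weaker echo at lag 8 (0.28); the remaining lags stay at or below 0.14.
The dominant spike at lag 4 indicates a seasonal period of 4.

4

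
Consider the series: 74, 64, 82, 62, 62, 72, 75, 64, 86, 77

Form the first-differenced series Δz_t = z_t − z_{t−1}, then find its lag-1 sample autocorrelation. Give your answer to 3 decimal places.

First differences Δz: -10, 18, -20, 0, 10, 3, -11, 22, -9
Mean of differences = 0.3333
Numerator Σ(Δz_t−Δz̄)(Δz_{t+1}−Δz̄) = -990.4444
Denominator Σ(Δz_t−Δz̄)² = 1618.0000
r_1(Δz) = -990.4444 / 1618.0000 = -0.612

-0.612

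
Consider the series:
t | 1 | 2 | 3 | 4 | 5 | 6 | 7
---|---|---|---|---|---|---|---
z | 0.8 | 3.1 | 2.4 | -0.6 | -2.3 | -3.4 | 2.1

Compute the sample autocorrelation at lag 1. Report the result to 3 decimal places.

0.289

Mean z̄ = (0.8 + 3.1 + 2.4 − 0.6 − 2.3 − 3.4 + 2.1)/7 = 0.3000
Deviations from mean: 0.5000, 2.8000, 2.1000, -0.9000, -2.6000, -3.7000, 1.8000
Σ(z_t−z̄)(z_{t+1}−z̄) = (1.4000) + (5.8800) + (-1.8900) + (2.3400) + (9.6200) + (-6.6600) = 10.6900
Denominator Σ(z_t−z̄)² = 37.0000
r_1 = 10.6900 / 37.0000 = 0.289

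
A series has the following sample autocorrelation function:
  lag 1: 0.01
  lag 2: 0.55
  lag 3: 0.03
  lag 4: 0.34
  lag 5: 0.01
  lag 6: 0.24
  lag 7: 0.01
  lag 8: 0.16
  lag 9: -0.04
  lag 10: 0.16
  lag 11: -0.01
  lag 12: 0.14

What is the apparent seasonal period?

The largest autocorrelation is r_2 = 0.55, with weaker echoes at lags 4 (0.34), 6 (0.24), 8 (0.16) and 10 (0.16); the remaining lags stay at or below 0.14.
The dominant spike at lag 2 indicates a seasonal period of 2.

2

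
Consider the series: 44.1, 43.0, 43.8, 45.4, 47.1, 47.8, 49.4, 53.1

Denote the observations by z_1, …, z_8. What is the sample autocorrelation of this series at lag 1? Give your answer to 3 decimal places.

Mean z̄ = (44.1 + 43.0 + 43.8 + 45.4 + 47.1 + 47.8 + 49.4 + 53.1)/8 = 46.7125
Deviations from mean: -2.6125, -3.7125, -2.9125, -1.3125, 0.3875, 1.0875, 2.6875, 6.3875
Σ(z_t−z̄)(z_{t+1}−z̄) = (9.6989) + (10.8127) + (3.8227) + (-0.5086) + (0.4214) + (2.9227) + (17.1664) = 44.3361
Denominator Σ(z_t−z̄)² = 80.1688
r_1 = 44.3361 / 80.1688 = 0.553

0.553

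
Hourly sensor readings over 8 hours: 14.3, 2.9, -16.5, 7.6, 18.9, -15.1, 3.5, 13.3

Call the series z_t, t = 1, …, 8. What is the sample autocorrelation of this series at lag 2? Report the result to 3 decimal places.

Mean z̄ = (14.3 + 2.9 − 16.5 + 7.6 + 18.9 − 15.1 + 3.5 + 13.3)/8 = 3.6125
Deviations from mean: 10.6875, -0.7125, -20.1125, 3.9875, 15.2875, -18.7125, -0.1125, 9.6875
Σ(z_t−z̄)(z_{t+2}−z̄) = (-214.9523) + (-2.8411) + (-307.4698) + (-74.6161) + (-1.7198) + (-181.2773) = -782.8766
Denominator Σ(z_t−z̄)² = 1212.8688
r_2 = -782.8766 / 1212.8688 = -0.645

-0.645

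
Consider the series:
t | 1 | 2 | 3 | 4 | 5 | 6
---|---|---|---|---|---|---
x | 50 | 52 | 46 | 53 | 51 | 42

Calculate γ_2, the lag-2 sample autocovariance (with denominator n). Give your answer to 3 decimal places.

Mean x̄ = (50 + 52 + 46 + 53 + 51 + 42)/6 = 49.0000
Deviations: 1.0000, 3.0000, -3.0000, 4.0000, 2.0000, -7.0000
Σ_{t=1}^{4}(x_t−x̄)(x_{t+2}−x̄) = -25.0000
γ_2 = -25.0000 / 6 = -4.167

-4.167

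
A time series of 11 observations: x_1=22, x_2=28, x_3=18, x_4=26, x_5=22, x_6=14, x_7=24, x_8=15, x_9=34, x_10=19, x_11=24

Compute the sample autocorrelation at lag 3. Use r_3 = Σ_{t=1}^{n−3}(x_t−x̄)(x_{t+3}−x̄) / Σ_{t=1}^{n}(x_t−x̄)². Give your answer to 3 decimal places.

-0.215

Mean x̄ = (22 + 28 + 18 + 26 + 22 + 14 + 24 + 15 + 34 + 19 + 24)/11 = 22.3636
Numerator Σ_{t=1}^{8}(x_t−x̄)(x_{t+3}−x̄) = -73.1240
Denominator Σ(x_t−x̄)² = 340.5455
r_3 = -73.1240 / 340.5455 = -0.215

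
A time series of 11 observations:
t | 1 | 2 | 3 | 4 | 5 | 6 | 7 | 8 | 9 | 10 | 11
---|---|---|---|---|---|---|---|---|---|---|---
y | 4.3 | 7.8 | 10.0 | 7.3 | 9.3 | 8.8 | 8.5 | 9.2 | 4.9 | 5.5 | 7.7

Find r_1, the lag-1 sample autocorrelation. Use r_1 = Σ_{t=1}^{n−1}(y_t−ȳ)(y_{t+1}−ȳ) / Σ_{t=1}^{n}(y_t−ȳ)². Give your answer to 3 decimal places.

0.121

Mean ȳ = (4.3 + 7.8 + 10.0 + 7.3 + 9.3 + 8.8 + 8.5 + 9.2 + 4.9 + 5.5 + 7.7)/11 = 7.5727
Numerator Σ_{t=1}^{10}(y_t−ȳ)(y_{t+1}−ȳ) = 4.3683
Denominator Σ(y_t−ȳ)² = 36.1818
r_1 = 4.3683 / 36.1818 = 0.121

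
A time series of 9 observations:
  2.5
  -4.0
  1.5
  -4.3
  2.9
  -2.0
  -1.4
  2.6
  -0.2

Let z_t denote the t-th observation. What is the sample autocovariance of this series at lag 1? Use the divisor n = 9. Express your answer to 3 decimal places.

-4.823

Mean z̄ = (2.5 − 4.0 + 1.5 − 4.3 + 2.9 − 2.0 − 1.4 + 2.6 − 0.2)/9 = -0.2667
Σ_{t=1}^{8}(z_t−z̄)(z_{t+1}−z̄) = -43.4044
γ_1 = -43.4044 / 9 = -4.823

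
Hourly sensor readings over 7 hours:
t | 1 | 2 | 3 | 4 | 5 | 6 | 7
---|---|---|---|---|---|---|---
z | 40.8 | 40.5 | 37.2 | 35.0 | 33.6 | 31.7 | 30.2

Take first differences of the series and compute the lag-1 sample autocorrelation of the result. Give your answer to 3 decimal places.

First differences Δz: -0.3, -3.3, -2.2, -1.4, -1.9, -1.5
Mean of differences = -1.7667
Numerator Σ(Δz_t−Δz̄)(Δz_{t+1}−Δz̄) = -1.8278
Denominator Σ(Δz_t−Δz̄)² = 4.9133
r_1(Δz) = -1.8278 / 4.9133 = -0.372

-0.372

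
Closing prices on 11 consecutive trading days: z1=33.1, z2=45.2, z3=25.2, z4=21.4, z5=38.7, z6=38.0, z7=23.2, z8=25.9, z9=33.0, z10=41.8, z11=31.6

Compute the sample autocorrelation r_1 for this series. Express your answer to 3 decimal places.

Mean z̄ = (33.1 + 45.2 + 25.2 + 21.4 + 38.7 + 38.0 + 23.2 + 25.9 + 33.0 + 41.8 + 31.6)/11 = 32.4636
Numerator Σ_{t=1}^{10}(z_t−z̄)(z_{t+1}−z̄) = -35.5750
Denominator Σ(z_t−z̄)² = 624.4255
r_1 = -35.5750 / 624.4255 = -0.057

-0.057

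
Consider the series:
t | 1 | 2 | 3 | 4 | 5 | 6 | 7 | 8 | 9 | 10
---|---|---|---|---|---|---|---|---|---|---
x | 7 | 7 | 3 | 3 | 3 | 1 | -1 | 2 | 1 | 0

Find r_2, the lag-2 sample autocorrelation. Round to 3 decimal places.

0.153

Mean x̄ = (7 + 7 + 3 + 3 + 3 + 1 − 1 + 2 + 1 + 0)/10 = 2.6000
Numerator Σ_{t=1}^{8}(x_t−x̄)(x_{t+2}−x̄) = 9.8800
Denominator Σ(x_t−x̄)² = 64.4000
r_2 = 9.8800 / 64.4000 = 0.153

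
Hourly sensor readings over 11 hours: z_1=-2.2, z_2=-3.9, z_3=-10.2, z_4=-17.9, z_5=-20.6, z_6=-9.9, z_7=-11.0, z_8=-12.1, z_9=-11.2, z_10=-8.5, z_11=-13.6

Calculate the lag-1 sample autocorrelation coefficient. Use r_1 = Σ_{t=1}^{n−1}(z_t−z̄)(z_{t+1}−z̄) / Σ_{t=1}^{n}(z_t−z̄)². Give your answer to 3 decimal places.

0.393

Mean z̄ = (-2.2 − 3.9 − 10.2 − 17.9 − 20.6 − 9.9 − 11.0 − 12.1 − 11.2 − 8.5 − 13.6)/11 = -11.0091
Numerator Σ_{t=1}^{10}(z_t−z̄)(z_{t+1}−z̄) = 111.4826
Denominator Σ(z_t−z̄)² = 283.7291
r_1 = 111.4826 / 283.7291 = 0.393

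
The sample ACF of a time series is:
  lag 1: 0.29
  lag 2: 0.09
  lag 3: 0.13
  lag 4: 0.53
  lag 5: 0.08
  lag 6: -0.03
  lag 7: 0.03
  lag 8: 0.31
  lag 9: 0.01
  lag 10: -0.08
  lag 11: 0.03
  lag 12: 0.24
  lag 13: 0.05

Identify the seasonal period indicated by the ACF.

The largest autocorrelation is r_4 = 0.53, with a weaker echo at lag 8 (0.31); the remaining lags stay at or below 0.29. The elevated value at lag 1 (0.29), dropping to 0.09 at lag 2, reflects decaying short-term dependence rather than seasonality.
The dominant spike at lag 4 indicates a seasonal period of 4.

4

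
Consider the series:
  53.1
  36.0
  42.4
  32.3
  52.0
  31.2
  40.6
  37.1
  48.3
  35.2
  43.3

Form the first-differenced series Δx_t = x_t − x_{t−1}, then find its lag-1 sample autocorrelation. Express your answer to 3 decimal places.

First differences Δx: -17.1, 6.4, -10.1, 19.7, -20.8, 9.4, -3.5, 11.2, -13.1, 8.1
Mean of differences = -0.9800
Numerator Σ(Δx_t−Δx̄)(Δx_{t+1}−Δx̄) = -1305.0044
Denominator Σ(Δx_t−Δx̄)² = 1709.7760
r_1(Δx) = -1305.0044 / 1709.7760 = -0.763

-0.763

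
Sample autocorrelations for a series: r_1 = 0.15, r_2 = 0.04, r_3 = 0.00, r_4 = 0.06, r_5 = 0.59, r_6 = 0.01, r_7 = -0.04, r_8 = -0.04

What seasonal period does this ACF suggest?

5

The largest autocorrelation is r_5 = 0.59; the remaining lags stay at or below 0.15.
The dominant spike at lag 5 indicates a seasonal period of 5.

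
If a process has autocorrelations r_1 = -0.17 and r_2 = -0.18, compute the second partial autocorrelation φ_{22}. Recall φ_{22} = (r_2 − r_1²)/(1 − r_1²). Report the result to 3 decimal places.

-0.215

φ_{22} = (r_2 − r_1²) / (1 − r_1²)
r_1² = (-0.17)² = 0.0289
Numerator = -0.18 − 0.0289 = -0.2089; denominator = 1 − 0.0289 = 0.9711
φ_{22} = -0.2089 / 0.9711 = -0.215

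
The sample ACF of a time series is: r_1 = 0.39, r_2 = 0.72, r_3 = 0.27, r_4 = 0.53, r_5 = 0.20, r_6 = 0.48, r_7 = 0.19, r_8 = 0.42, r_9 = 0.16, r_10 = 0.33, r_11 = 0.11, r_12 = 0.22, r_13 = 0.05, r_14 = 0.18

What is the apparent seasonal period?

2

The largest autocorrelation is r_2 = 0.72, with weaker echoes at lags 4 (0.53), 6 (0.48) and 8 (0.42); the remaining lags stay at or below 0.39.
The dominant spike at lag 2 indicates a seasonal period of 2.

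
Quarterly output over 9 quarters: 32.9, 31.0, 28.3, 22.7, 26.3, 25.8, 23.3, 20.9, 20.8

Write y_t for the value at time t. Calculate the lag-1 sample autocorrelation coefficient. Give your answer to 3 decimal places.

Mean ȳ = (32.9 + 31.0 + 28.3 + 22.7 + 26.3 + 25.8 + 23.3 + 20.9 + 20.8)/9 = 25.7778
Numerator Σ_{t=1}^{8}(y_t−ȳ)(y_{t+1}−ȳ) = 77.3184
Denominator Σ(y_t−ȳ)² = 148.8156
r_1 = 77.3184 / 148.8156 = 0.520

0.520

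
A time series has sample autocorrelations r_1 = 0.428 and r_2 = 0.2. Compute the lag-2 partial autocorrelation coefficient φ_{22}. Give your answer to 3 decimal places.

φ_{22} = (r_2 − r_1²) / (1 − r_1²)
r_1² = (0.428)² = 0.183184
Numerator = 0.2 − 0.1832 = 0.0168; denominator = 1 − 0.1832 = 0.8168
φ_{22} = 0.0168 / 0.8168 = 0.021

0.021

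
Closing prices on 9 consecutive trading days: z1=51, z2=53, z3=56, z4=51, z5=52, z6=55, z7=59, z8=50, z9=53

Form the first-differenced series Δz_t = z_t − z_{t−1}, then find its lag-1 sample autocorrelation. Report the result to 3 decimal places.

-0.399

First differences Δz: 2, 3, -5, 1, 3, 4, -9, 3
Mean of differences = 0.2500
Numerator Σ(Δz_t−Δz̄)(Δz_{t+1}−Δz̄) = -61.3125
Denominator Σ(Δz_t−Δz̄)² = 153.5000
r_1(Δz) = -61.3125 / 153.5000 = -0.399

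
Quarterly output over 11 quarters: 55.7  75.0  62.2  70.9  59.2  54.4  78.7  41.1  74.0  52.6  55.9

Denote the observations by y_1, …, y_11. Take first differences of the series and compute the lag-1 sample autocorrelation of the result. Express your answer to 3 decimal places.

-0.796

First differences Δy: 19.3, -12.8, 8.7, -11.7, -4.8, 24.3, -37.6, 32.9, -21.4, 3.3
Mean of differences = 0.0200
Numerator Σ(Δy_t−Δȳ)(Δy_{t+1}−Δȳ) = -3445.6224
Denominator Σ(Δy_t−Δȳ)² = 4327.4560
r_1(Δy) = -3445.6224 / 4327.4560 = -0.796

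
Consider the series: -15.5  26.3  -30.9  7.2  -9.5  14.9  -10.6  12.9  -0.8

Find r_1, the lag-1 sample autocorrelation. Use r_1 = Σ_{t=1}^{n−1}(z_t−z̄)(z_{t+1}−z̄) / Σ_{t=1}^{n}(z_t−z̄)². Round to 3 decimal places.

Mean z̄ = (-15.5 + 26.3 − 30.9 + 7.2 − 9.5 + 14.9 − 10.6 + 12.9 − 0.8)/9 = -0.6667
Numerator Σ_{t=1}^{8}(z_t−z̄)(z_{t+1}−z̄) = -1951.3278
Denominator Σ(z_t−z̄)² = 2526.2600
r_1 = -1951.3278 / 2526.2600 = -0.772

-0.772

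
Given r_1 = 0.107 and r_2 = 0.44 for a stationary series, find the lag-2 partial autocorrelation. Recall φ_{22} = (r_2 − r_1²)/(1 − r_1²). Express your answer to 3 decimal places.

φ_{22} = (r_2 − r_1²) / (1 − r_1²)
r_1² = (0.107)² = 0.011449
Numerator = 0.44 − 0.0114 = 0.4286; denominator = 1 − 0.0114 = 0.9886
φ_{22} = 0.4286 / 0.9886 = 0.434

0.434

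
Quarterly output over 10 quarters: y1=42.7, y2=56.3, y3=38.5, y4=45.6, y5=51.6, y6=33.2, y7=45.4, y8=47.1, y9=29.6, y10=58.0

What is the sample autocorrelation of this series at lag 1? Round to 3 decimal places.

-0.541

Mean ȳ = (42.7 + 56.3 + 38.5 + 45.6 + 51.6 + 33.2 + 45.4 + 47.1 + 29.6 + 58.0)/10 = 44.8000
Numerator Σ_{t=1}^{9}(y_t−ȳ)(y_{t+1}−ȳ) = -416.2600
Denominator Σ(y_t−ȳ)² = 768.7200
r_1 = -416.2600 / 768.7200 = -0.541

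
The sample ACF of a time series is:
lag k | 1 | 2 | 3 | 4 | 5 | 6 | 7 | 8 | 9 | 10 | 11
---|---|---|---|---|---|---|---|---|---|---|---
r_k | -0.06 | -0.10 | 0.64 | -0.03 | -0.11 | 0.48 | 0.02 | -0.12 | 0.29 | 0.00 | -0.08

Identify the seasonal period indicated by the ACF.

3

The largest autocorrelation is r_3 = 0.64, with weaker echoes at lags 6 (0.48) and 9 (0.29); the remaining lags stay at or below 0.02.
The dominant spike at lag 3 indicates a seasonal period of 3.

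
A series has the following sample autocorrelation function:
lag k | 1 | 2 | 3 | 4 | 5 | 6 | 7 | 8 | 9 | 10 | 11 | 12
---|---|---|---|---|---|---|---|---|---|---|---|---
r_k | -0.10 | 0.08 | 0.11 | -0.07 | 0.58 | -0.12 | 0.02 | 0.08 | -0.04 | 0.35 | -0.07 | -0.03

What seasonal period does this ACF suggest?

5

The largest autocorrelation is r_5 = 0.58, with a weaker echo at lag 10 (0.35); the remaining lags stay at or below 0.11.
The dominant spike at lag 5 indicates a seasonal period of 5.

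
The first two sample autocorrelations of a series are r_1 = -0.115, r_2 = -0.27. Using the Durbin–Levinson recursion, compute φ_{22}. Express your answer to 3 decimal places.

φ_{22} = (r_2 − r_1²) / (1 − r_1²)
r_1² = (-0.115)² = 0.013225
Numerator = -0.27 − 0.0132 = -0.2832; denominator = 1 − 0.0132 = 0.9868
φ_{22} = -0.2832 / 0.9868 = -0.287

-0.287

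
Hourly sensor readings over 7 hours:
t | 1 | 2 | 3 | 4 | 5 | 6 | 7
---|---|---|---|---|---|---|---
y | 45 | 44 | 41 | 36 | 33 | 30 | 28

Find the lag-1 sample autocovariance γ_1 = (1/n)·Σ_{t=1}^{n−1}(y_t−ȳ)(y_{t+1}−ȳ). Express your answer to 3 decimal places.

24.948

Mean ȳ = (45 + 44 + 41 + 36 + 33 + 30 + 28)/7 = 36.7143
Σ_{t=1}^{6}(y_t−ȳ)(y_{t+1}−ȳ) = 174.6327
γ_1 = 174.6327 / 7 = 24.948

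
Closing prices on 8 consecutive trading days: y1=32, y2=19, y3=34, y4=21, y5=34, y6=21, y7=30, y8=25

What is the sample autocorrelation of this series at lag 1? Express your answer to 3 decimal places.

-0.904

Mean ȳ = (32 + 19 + 34 + 21 + 34 + 21 + 30 + 25)/8 = 27.0000
Σ(y_t−ȳ)(y_{t+1}−ȳ) = (-40.0000) + (-56.0000) + (-42.0000) + (-42.0000) + (-42.0000) + (-18.0000) + (-6.0000) = -246.0000
Denominator Σ(y_t−ȳ)² = 272.0000
r_1 = -246.0000 / 272.0000 = -0.904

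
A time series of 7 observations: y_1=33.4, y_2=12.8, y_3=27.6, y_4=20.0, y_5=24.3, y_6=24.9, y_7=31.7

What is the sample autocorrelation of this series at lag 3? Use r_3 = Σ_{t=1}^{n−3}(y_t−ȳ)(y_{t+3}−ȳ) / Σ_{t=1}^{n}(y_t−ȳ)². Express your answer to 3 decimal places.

-0.227

Mean ȳ = (33.4 + 12.8 + 27.6 + 20.0 + 24.3 + 24.9 + 31.7)/7 = 24.9571
Deviations from mean: 8.4429, -12.1571, 2.6429, -4.9571, -0.6571, -0.0571, 6.7429
Numerator Σ_{t=1}^{4}(y_t−ȳ)(y_{t+3}−ȳ) = -67.4398
Denominator Σ(y_t−ȳ)² = 296.5371
r_3 = -67.4398 / 296.5371 = -0.227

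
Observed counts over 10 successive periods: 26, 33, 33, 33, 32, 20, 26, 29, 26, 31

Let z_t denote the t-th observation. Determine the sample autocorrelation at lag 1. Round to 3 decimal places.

Mean z̄ = (26 + 33 + 33 + 33 + 32 + 20 + 26 + 29 + 26 + 31)/10 = 28.9000
Numerator Σ_{t=1}^{9}(z_t−z̄)(z_{t+1}−z̄) = 25.9900
Denominator Σ(z_t−z̄)² = 168.9000
r_1 = 25.9900 / 168.9000 = 0.154

0.154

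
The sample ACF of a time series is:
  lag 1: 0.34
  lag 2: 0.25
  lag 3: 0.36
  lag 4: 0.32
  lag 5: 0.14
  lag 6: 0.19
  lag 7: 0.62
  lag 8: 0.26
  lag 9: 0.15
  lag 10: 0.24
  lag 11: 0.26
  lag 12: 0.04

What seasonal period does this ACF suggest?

The largest autocorrelation is r_7 = 0.62; the remaining lags stay at or below 0.36. The elevated value at lag 1 (0.34), dropping to 0.25 at lag 2, reflects decaying short-term dependence rather than seasonality.
The dominant spike at lag 7 indicates a seasonal period of 7.

7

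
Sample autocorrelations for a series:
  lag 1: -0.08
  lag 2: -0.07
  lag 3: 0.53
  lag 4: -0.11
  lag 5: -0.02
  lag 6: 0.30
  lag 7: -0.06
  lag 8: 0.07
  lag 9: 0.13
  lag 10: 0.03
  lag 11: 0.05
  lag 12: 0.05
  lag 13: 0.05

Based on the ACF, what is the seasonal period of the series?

The largest autocorrelation is r_3 = 0.53, with a weaker echo at lag 6 (0.30); the remaining lags stay at or below 0.13.
The dominant spike at lag 3 indicates a seasonal period of 3.

3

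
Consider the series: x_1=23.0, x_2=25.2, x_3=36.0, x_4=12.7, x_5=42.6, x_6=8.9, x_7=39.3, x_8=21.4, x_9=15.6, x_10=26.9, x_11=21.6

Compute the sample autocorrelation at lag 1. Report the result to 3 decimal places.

Mean x̄ = (23.0 + 25.2 + 36.0 + 12.7 + 42.6 + 8.9 + 39.3 + 21.4 + 15.6 + 26.9 + 21.6)/11 = 24.8364
Numerator Σ_{t=1}^{10}(x_t−x̄)(x_{t+1}−x̄) = -904.9677
Denominator Σ(x_t−x̄)² = 1165.9855
r_1 = -904.9677 / 1165.9855 = -0.776

-0.776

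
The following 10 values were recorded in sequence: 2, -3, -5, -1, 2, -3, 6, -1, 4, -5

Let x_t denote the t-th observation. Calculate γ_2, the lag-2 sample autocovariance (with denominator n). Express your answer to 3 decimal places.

2.888

Mean x̄ = (2 − 3 − 5 − 1 + 2 − 3 + 6 − 1 + 4 − 5)/10 = -0.4000
Σ_{t=1}^{8}(x_t−x̄)(x_{t+2}−x̄) = 28.8800
γ_2 = 28.8800 / 10 = 2.888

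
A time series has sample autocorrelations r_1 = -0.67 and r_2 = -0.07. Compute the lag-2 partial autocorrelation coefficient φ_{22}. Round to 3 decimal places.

φ_{22} = (r_2 − r_1²) / (1 − r_1²)
r_1² = (-0.67)² = 0.4489
Numerator = -0.07 − 0.4489 = -0.5189; denominator = 1 − 0.4489 = 0.5511
φ_{22} = -0.5189 / 0.5511 = -0.942

-0.942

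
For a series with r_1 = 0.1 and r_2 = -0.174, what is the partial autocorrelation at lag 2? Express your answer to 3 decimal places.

-0.186

φ_{22} = (r_2 − r_1²) / (1 − r_1²)
r_1² = (0.1)² = 0.01
Numerator = -0.174 − 0.0100 = -0.1840; denominator = 1 − 0.0100 = 0.9900
φ_{22} = -0.1840 / 0.9900 = -0.186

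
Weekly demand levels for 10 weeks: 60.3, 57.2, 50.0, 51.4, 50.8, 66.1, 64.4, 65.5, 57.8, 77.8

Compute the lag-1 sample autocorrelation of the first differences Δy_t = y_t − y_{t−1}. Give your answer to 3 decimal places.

First differences Δy: -3.1, -7.2, 1.4, -0.6, 15.3, -1.7, 1.1, -7.7, 20.0
Mean of differences = 1.9444
Numerator Σ(Δy_t−Δȳ)(Δy_{t+1}−Δȳ) = -193.0775
Denominator Σ(Δy_t−Δȳ)² = 727.2222
r_1(Δy) = -193.0775 / 727.2222 = -0.266

-0.266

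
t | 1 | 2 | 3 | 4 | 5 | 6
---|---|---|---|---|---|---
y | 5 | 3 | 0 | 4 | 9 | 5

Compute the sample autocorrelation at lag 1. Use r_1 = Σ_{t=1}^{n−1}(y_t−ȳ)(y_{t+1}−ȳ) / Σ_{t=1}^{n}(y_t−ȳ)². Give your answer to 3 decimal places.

0.182

Mean ȳ = (5 + 3 + 0 + 4 + 9 + 5)/6 = 4.3333
Deviations from mean: 0.6667, -1.3333, -4.3333, -0.3333, 4.6667, 0.6667
Σ(y_t−ȳ)(y_{t+1}−ȳ) = (-0.8889) + (5.7778) + (1.4444) + (-1.5556) + (3.1111) = 7.8889
Denominator Σ(y_t−ȳ)² = 43.3333
r_1 = 7.8889 / 43.3333 = 0.182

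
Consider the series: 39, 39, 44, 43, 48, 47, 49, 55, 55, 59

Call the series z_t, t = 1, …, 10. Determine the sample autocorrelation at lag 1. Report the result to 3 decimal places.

Mean z̄ = (39 + 39 + 44 + 43 + 48 + 47 + 49 + 55 + 55 + 59)/10 = 47.8000
Numerator Σ_{t=1}^{9}(z_t−z̄)(z_{t+1}−z̄) = 268.1600
Denominator Σ(z_t−z̄)² = 423.6000
r_1 = 268.1600 / 423.6000 = 0.633

0.633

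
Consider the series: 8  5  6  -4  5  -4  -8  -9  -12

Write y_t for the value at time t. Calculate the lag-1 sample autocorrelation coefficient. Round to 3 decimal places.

Mean ȳ = (8 + 5 + 6 − 4 + 5 − 4 − 8 − 9 − 12)/9 = -1.4444
Numerator Σ_{t=1}^{8}(y_t−ȳ)(y_{t+1}−ȳ) = 202.9136
Denominator Σ(y_t−ȳ)² = 452.2222
r_1 = 202.9136 / 452.2222 = 0.449

0.449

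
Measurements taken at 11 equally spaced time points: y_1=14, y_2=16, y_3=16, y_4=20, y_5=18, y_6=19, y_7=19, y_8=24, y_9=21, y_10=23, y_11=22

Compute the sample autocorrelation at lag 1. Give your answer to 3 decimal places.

0.495

Mean ȳ = (14 + 16 + 16 + 20 + 18 + 19 + 19 + 24 + 21 + 23 + 22)/11 = 19.2727
Numerator Σ_{t=1}^{10}(y_t−ȳ)(y_{t+1}−ȳ) = 48.5620
Denominator Σ(y_t−ȳ)² = 98.1818
r_1 = 48.5620 / 98.1818 = 0.495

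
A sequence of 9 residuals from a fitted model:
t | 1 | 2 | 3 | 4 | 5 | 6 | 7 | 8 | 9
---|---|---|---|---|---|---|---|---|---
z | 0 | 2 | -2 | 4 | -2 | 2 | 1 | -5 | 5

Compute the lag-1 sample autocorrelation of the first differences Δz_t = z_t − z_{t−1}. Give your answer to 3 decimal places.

First differences Δz: 2, -4, 6, -6, 4, -1, -6, 10
Mean of differences = 0.6250
Numerator Σ(Δz_t−Δz̄)(Δz_{t+1}−Δz̄) = -146.0156
Denominator Σ(Δz_t−Δz̄)² = 241.8750
r_1(Δz) = -146.0156 / 241.8750 = -0.604

-0.604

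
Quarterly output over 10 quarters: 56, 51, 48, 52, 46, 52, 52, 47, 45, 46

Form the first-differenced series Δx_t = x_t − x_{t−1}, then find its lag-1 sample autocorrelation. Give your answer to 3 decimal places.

First differences Δx: -5, -3, 4, -6, 6, 0, -5, -2, 1
Mean of differences = -1.1111
Numerator Σ(Δx_t−Δx̄)(Δx_{t+1}−Δx̄) = -56.9012
Denominator Σ(Δx_t−Δx̄)² = 140.8889
r_1(Δx) = -56.9012 / 140.8889 = -0.404

-0.404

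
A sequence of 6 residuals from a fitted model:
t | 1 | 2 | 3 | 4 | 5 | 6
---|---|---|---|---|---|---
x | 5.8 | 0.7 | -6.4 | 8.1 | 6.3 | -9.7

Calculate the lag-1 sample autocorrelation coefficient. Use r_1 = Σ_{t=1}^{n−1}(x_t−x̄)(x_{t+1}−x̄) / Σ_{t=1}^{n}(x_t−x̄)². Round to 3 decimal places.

-0.258

Mean x̄ = (5.8 + 0.7 − 6.4 + 8.1 + 6.3 − 9.7)/6 = 0.8000
Deviations from mean: 5.0000, -0.1000, -7.2000, 7.3000, 5.5000, -10.5000
Numerator Σ_{t=1}^{5}(x_t−x̄)(x_{t+1}−x̄) = -69.9400
Denominator Σ(x_t−x̄)² = 270.6400
r_1 = -69.9400 / 270.6400 = -0.258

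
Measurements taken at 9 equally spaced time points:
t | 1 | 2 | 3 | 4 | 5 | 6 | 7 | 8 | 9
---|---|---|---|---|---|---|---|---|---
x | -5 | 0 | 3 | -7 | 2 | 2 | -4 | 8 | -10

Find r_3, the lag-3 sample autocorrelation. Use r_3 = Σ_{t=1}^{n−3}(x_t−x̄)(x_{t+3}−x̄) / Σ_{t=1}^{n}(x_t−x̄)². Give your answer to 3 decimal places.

Mean x̄ = (-5 + 0 + 3 − 7 + 2 + 2 − 4 + 8 − 10)/9 = -1.2222
Σ(x_t−x̄)(x_{t+3}−x̄) = (21.8272) + (3.9383) + (13.6049) + (16.0494) + (29.7160) + (-28.2840) = 56.8519
Denominator Σ(x_t−x̄)² = 257.5556
r_3 = 56.8519 / 257.5556 = 0.221

0.221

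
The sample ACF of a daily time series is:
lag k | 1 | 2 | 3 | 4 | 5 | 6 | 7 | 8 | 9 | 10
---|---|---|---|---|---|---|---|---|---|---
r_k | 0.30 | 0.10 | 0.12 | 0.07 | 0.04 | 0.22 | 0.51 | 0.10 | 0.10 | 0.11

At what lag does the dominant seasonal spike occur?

7

The largest autocorrelation is r_7 = 0.51; the remaining lags stay at or below 0.30. The elevated value at lag 1 (0.30), dropping to 0.10 at lag 2, reflects decaying short-term dependence rather than seasonality.
The dominant spike at lag 7 indicates a seasonal period of 7.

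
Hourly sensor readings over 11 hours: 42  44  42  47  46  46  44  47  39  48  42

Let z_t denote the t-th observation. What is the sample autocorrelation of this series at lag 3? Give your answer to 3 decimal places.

Mean z̄ = (42 + 44 + 42 + 47 + 46 + 46 + 44 + 47 + 39 + 48 + 42)/11 = 44.2727
Numerator Σ_{t=1}^{8}(z_t−z̄)(z_{t+3}−z̄) = -22.9504
Denominator Σ(z_t−z̄)² = 78.1818
r_3 = -22.9504 / 78.1818 = -0.294

-0.294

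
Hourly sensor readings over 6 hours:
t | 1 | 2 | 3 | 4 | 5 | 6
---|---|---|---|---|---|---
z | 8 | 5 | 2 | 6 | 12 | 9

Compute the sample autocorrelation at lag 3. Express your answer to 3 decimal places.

-0.350

Mean z̄ = (8 + 5 + 2 + 6 + 12 + 9)/6 = 7.0000
Deviations from mean: 1.0000, -2.0000, -5.0000, -1.0000, 5.0000, 2.0000
Σ(z_t−z̄)(z_{t+3}−z̄) = (-1.0000) + (-10.0000) + (-10.0000) = -21.0000
Denominator Σ(z_t−z̄)² = 60.0000
r_3 = -21.0000 / 60.0000 = -0.350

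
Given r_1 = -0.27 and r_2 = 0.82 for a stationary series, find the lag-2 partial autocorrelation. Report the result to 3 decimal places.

0.806

φ_{22} = (r_2 − r_1²) / (1 − r_1²)
r_1² = (-0.27)² = 0.0729
Numerator = 0.82 − 0.0729 = 0.7471; denominator = 1 − 0.0729 = 0.9271
φ_{22} = 0.7471 / 0.9271 = 0.806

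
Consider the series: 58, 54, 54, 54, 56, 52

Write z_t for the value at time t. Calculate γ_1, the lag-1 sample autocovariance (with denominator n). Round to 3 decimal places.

-0.963

Mean z̄ = (58 + 54 + 54 + 54 + 56 + 52)/6 = 54.6667
Deviations: 3.3333, -0.6667, -0.6667, -0.6667, 1.3333, -2.6667
Σ_{t=1}^{5}(z_t−z̄)(z_{t+1}−z̄) = -5.7778
γ_1 = -5.7778 / 6 = -0.963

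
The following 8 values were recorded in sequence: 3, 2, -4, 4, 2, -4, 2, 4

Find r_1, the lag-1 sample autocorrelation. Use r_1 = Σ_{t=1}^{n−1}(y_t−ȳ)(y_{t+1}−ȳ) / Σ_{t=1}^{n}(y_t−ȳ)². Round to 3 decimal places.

-0.287

Mean ȳ = (3 + 2 − 4 + 4 + 2 − 4 + 2 + 4)/8 = 1.1250
Numerator Σ_{t=1}^{7}(y_t−ȳ)(y_{t+1}−ȳ) = -21.5156
Denominator Σ(y_t−ȳ)² = 74.8750
r_1 = -21.5156 / 74.8750 = -0.287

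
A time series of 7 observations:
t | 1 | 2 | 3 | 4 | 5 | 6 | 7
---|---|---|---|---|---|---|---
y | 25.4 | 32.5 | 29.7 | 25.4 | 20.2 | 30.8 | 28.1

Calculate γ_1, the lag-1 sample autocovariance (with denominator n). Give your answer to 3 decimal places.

-1.549

Mean ȳ = (25.4 + 32.5 + 29.7 + 25.4 + 20.2 + 30.8 + 28.1)/7 = 27.4429
Deviations: -2.0429, 5.0571, 2.2571, -2.0429, -7.2429, 3.3571, 0.6571
Σ_{t=1}^{6}(y_t−ȳ)(y_{t+1}−ȳ) = -10.8404
γ_1 = -10.8404 / 7 = -1.549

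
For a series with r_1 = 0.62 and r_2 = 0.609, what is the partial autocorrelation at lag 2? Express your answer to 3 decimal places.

0.365

φ_{22} = (r_2 − r_1²) / (1 − r_1²)
r_1² = (0.62)² = 0.3844
Numerator = 0.609 − 0.3844 = 0.2246; denominator = 1 − 0.3844 = 0.6156
φ_{22} = 0.2246 / 0.6156 = 0.365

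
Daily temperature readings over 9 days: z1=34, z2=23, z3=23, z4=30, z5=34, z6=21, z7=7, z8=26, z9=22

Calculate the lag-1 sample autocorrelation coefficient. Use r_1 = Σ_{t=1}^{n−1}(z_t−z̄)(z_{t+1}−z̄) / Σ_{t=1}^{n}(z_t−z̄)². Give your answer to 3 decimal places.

Mean z̄ = (34 + 23 + 23 + 30 + 34 + 21 + 7 + 26 + 22)/9 = 24.4444
Numerator Σ_{t=1}^{8}(z_t−z̄)(z_{t+1}−z̄) = 29.5802
Denominator Σ(z_t−z̄)² = 542.2222
r_1 = 29.5802 / 542.2222 = 0.055

0.055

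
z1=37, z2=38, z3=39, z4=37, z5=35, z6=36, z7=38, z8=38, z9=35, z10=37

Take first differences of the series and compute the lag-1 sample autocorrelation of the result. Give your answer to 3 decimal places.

-0.107

First differences Δz: 1, 1, -2, -2, 1, 2, 0, -3, 2
Mean of differences = 0.0000
Numerator Σ(Δz_t−Δz̄)(Δz_{t+1}−Δz̄) = -3.0000
Denominator Σ(Δz_t−Δz̄)² = 28.0000
r_1(Δz) = -3.0000 / 28.0000 = -0.107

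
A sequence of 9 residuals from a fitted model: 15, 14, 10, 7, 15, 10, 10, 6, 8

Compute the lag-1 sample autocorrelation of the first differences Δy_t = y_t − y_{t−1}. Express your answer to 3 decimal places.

First differences Δy: -1, -4, -3, 8, -5, 0, -4, 2
Mean of differences = -0.8750
Numerator Σ(Δy_t−Δȳ)(Δy_{t+1}−Δȳ) = -63.7656
Denominator Σ(Δy_t−Δȳ)² = 128.8750
r_1(Δy) = -63.7656 / 128.8750 = -0.495

-0.495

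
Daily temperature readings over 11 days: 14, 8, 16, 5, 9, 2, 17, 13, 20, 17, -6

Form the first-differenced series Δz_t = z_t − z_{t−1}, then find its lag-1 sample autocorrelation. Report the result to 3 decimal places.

First differences Δz: -6, 8, -11, 4, -7, 15, -4, 7, -3, -23
Mean of differences = -2.0000
Numerator Σ(Δz_t−Δz̄)(Δz_{t+1}−Δz̄) = -339.0000
Denominator Σ(Δz_t−Δz̄)² = 1074.0000
r_1(Δz) = -339.0000 / 1074.0000 = -0.316

-0.316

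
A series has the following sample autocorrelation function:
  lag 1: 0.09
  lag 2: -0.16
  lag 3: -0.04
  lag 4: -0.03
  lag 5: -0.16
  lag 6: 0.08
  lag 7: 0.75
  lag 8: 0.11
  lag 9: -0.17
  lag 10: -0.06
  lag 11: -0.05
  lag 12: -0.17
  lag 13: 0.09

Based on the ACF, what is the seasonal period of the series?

7

The largest autocorrelation is r_7 = 0.75; the remaining lags stay at or below 0.11.
The dominant spike at lag 7 indicates a seasonal period of 7.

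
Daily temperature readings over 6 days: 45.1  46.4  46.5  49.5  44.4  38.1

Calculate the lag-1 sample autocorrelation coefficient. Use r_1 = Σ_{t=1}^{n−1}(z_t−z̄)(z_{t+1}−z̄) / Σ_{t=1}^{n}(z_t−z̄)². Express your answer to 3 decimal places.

Mean z̄ = (45.1 + 46.4 + 46.5 + 49.5 + 44.4 + 38.1)/6 = 45.0000
Deviations from mean: 0.1000, 1.4000, 1.5000, 4.5000, -0.6000, -6.9000
Σ(z_t−z̄)(z_{t+1}−z̄) = (0.1400) + (2.1000) + (6.7500) + (-2.7000) + (4.1400) = 10.4300
Denominator Σ(z_t−z̄)² = 72.4400
r_1 = 10.4300 / 72.4400 = 0.144

0.144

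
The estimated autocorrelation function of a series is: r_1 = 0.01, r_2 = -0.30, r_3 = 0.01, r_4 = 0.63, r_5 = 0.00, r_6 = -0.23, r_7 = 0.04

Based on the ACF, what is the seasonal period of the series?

4

The largest autocorrelation is r_4 = 0.63; the remaining lags stay at or below 0.04.
The dominant spike at lag 4 indicates a seasonal period of 4.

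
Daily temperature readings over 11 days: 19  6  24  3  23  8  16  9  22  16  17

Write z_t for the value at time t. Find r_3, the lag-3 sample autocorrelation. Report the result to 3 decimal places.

-0.582

Mean z̄ = (19 + 6 + 24 + 3 + 23 + 8 + 16 + 9 + 22 + 16 + 17)/11 = 14.8182
Numerator Σ_{t=1}^{8}(z_t−z̄)(z_{t+3}−z̄) = -306.0083
Denominator Σ(z_t−z̄)² = 525.6364
r_3 = -306.0083 / 525.6364 = -0.582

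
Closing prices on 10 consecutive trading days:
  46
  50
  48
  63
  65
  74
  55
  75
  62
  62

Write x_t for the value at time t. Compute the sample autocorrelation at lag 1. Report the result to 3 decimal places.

Mean x̄ = (46 + 50 + 48 + 63 + 65 + 74 + 55 + 75 + 62 + 62)/10 = 60.0000
Numerator Σ_{t=1}^{9}(x_t−x̄)(x_{t+1}−x̄) = 198.0000
Denominator Σ(x_t−x̄)² = 928.0000
r_1 = 198.0000 / 928.0000 = 0.213

0.213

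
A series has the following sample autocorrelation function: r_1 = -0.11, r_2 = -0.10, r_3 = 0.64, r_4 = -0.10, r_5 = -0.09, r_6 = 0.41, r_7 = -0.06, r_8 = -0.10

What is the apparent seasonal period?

3

The largest autocorrelation is r_3 = 0.64, with a weaker echo at lag 6 (0.41); the remaining lags stay at or below -0.06.
The dominant spike at lag 3 indicates a seasonal period of 3.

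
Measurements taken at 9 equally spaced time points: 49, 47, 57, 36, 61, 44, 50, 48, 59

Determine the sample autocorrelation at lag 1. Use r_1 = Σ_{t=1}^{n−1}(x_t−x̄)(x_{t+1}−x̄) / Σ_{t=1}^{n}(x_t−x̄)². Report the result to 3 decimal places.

Mean x̄ = (49 + 47 + 57 + 36 + 61 + 44 + 50 + 48 + 59)/9 = 50.1111
Numerator Σ_{t=1}^{8}(x_t−x̄)(x_{t+1}−x̄) = -353.2346
Denominator Σ(x_t−x̄)² = 496.8889
r_1 = -353.2346 / 496.8889 = -0.711

-0.711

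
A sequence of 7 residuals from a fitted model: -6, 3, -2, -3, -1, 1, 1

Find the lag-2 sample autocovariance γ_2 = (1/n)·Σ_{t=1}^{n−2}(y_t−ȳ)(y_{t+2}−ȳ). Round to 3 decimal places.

-1.000

Mean ȳ = (-6 + 3 − 2 − 3 − 1 + 1 + 1)/7 = -1.0000
Deviations: -5.0000, 4.0000, -1.0000, -2.0000, 0.0000, 2.0000, 2.0000
Σ_{t=1}^{5}(y_t−ȳ)(y_{t+2}−ȳ) = -7.0000
γ_2 = -7.0000 / 7 = -1.000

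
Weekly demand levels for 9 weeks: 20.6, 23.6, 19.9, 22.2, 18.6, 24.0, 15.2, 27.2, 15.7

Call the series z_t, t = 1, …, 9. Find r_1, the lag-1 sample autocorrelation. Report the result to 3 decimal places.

Mean z̄ = (20.6 + 23.6 + 19.9 + 22.2 + 18.6 + 24.0 + 15.2 + 27.2 + 15.7)/9 = 20.7778
Numerator Σ_{t=1}^{8}(z_t−z̄)(z_{t+1}−z̄) = -100.7472
Denominator Σ(z_t−z̄)² = 124.0556
r_1 = -100.7472 / 124.0556 = -0.812

-0.812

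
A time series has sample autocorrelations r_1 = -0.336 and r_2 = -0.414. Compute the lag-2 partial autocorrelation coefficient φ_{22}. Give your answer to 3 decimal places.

-0.594

φ_{22} = (r_2 − r_1²) / (1 − r_1²)
r_1² = (-0.336)² = 0.112896
Numerator = -0.414 − 0.1129 = -0.5269; denominator = 1 − 0.1129 = 0.8871
φ_{22} = -0.5269 / 0.8871 = -0.594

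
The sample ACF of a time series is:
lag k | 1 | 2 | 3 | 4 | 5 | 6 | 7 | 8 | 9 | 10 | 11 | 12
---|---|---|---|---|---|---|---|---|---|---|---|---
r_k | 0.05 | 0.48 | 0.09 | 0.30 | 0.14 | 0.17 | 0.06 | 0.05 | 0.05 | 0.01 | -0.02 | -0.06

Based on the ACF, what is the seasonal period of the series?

2

The largest autocorrelation is r_2 = 0.48, with weaker echoes at lags 4 (0.30) and 6 (0.17); the remaining lags stay at or below 0.14.
The dominant spike at lag 2 indicates a seasonal period of 2.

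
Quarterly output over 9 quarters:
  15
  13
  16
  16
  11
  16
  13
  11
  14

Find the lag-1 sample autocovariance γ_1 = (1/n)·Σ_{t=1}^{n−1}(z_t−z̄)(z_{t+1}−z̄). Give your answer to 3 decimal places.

-1.137

Mean z̄ = (15 + 13 + 16 + 16 + 11 + 16 + 13 + 11 + 14)/9 = 13.8889
Σ_{t=1}^{8}(z_t−z̄)(z_{t+1}−z̄) = -10.2346
γ_1 = -10.2346 / 9 = -1.137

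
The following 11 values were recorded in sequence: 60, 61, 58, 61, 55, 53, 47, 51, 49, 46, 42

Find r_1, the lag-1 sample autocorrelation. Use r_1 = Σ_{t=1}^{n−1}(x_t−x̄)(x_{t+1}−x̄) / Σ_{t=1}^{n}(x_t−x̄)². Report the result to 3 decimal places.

Mean x̄ = (60 + 61 + 58 + 61 + 55 + 53 + 47 + 51 + 49 + 46 + 42)/11 = 53.0000
Numerator Σ_{t=1}^{10}(x_t−x̄)(x_{t+1}−x̄) = 277.0000
Denominator Σ(x_t−x̄)² = 432.0000
r_1 = 277.0000 / 432.0000 = 0.641

0.641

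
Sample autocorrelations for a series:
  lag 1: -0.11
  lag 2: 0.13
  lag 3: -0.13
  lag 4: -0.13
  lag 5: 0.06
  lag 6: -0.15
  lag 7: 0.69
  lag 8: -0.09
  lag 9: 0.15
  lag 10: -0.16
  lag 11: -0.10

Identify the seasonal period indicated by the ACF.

The largest autocorrelation is r_7 = 0.69; the remaining lags stay at or below 0.15.
The dominant spike at lag 7 indicates a seasonal period of 7.

7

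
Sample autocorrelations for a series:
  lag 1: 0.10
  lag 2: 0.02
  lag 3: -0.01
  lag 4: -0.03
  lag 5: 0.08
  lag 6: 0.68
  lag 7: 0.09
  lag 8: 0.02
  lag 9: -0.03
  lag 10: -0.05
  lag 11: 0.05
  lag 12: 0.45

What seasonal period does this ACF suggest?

The largest autocorrelation is r_6 = 0.68, with a weaker echo at lag 12 (0.45); the remaining lags stay at or below 0.10.
The dominant spike at lag 6 indicates a seasonal period of 6.

6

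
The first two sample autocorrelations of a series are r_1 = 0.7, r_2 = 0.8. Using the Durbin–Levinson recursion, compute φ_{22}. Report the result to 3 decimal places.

φ_{22} = (r_2 − r_1²) / (1 − r_1²)
r_1² = (0.7)² = 0.49
Numerator = 0.8 − 0.4900 = 0.3100; denominator = 1 − 0.4900 = 0.5100
φ_{22} = 0.3100 / 0.5100 = 0.608

0.608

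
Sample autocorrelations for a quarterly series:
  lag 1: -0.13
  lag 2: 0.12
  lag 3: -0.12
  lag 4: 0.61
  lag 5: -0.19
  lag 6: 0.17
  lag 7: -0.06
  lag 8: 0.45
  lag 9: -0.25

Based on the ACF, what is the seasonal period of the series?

4

The largest autocorrelation is r_4 = 0.61, with a weaker echo at lag 8 (0.45); the remaining lags stay at or below 0.17.
The dominant spike at lag 4 indicates a seasonal period of 4.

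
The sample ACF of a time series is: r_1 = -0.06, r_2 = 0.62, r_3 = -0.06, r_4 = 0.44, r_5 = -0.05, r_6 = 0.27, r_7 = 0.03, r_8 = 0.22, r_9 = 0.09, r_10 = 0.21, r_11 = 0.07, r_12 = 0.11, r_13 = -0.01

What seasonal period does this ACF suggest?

2

The largest autocorrelation is r_2 = 0.62, with weaker echoes at lags 4 (0.44), 6 (0.27), 8 (0.22) and 10 (0.21); the remaining lags stay at or below 0.11.
The dominant spike at lag 2 indicates a seasonal period of 2.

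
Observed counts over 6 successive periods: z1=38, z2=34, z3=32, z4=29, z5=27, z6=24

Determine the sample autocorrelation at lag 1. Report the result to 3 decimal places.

Mean z̄ = (38 + 34 + 32 + 29 + 27 + 24)/6 = 30.6667
Deviations from mean: 7.3333, 3.3333, 1.3333, -1.6667, -3.6667, -6.6667
Numerator Σ_{t=1}^{5}(z_t−z̄)(z_{t+1}−z̄) = 57.2222
Denominator Σ(z_t−z̄)² = 127.3333
r_1 = 57.2222 / 127.3333 = 0.449

0.449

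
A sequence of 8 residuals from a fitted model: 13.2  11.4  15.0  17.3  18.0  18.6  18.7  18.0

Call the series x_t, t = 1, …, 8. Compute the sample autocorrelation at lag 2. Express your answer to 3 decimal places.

0.137

Mean x̄ = (13.2 + 11.4 + 15.0 + 17.3 + 18.0 + 18.6 + 18.7 + 18.0)/8 = 16.2750
Deviations from mean: -3.0750, -4.8750, -1.2750, 1.0250, 1.7250, 2.3250, 2.4250, 1.7250
Numerator Σ_{t=1}^{6}(x_t−x̄)(x_{t+2}−x̄) = 7.3013
Denominator Σ(x_t−x̄)² = 53.1350
r_2 = 7.3013 / 53.1350 = 0.137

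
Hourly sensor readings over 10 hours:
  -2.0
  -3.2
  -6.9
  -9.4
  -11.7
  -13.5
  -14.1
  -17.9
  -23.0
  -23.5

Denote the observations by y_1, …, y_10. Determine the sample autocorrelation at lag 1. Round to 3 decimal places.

0.699

Mean ȳ = (-2.0 − 3.2 − 6.9 − 9.4 − 11.7 − 13.5 − 14.1 − 17.9 − 23.0 − 23.5)/10 = -12.5200
Numerator Σ_{t=1}^{9}(y_t−ȳ)(y_{t+1}−ȳ) = 351.2156
Denominator Σ(y_t−ȳ)² = 502.3160
r_1 = 351.2156 / 502.3160 = 0.699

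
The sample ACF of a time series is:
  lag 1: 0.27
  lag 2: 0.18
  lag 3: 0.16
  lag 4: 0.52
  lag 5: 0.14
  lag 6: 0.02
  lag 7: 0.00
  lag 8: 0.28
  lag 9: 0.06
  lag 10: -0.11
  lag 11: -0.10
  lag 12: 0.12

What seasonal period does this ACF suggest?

4

The largest autocorrelation is r_4 = 0.52, with a weaker echo at lag 8 (0.28); the remaining lags stay at or below 0.27. The elevated value at lag 1 (0.27), dropping to 0.18 at lag 2, reflects decaying short-term dependence rather than seasonality.
The dominant spike at lag 4 indicates a seasonal period of 4.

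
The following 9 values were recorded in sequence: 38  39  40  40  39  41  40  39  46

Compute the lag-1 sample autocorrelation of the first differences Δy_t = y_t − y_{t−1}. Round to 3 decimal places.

-0.200

First differences Δy: 1, 1, 0, -1, 2, -1, -1, 7
Mean of differences = 1.0000
Numerator Σ(Δy_t−Δȳ)(Δy_{t+1}−Δȳ) = -10.0000
Denominator Σ(Δy_t−Δȳ)² = 50.0000
r_1(Δy) = -10.0000 / 50.0000 = -0.200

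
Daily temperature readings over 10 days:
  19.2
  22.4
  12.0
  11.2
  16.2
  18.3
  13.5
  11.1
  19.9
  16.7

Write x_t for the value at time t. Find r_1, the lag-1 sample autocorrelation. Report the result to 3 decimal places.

Mean x̄ = (19.2 + 22.4 + 12.0 + 11.2 + 16.2 + 18.3 + 13.5 + 11.1 + 19.9 + 16.7)/10 = 16.0500
Numerator Σ_{t=1}^{9}(x_t−x̄)(x_{t+1}−x̄) = 3.8675
Denominator Σ(x_t−x̄)² = 141.5050
r_1 = 3.8675 / 141.5050 = 0.027

0.027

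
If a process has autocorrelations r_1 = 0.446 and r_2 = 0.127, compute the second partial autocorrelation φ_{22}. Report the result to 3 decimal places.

φ_{22} = (r_2 − r_1²) / (1 − r_1²)
r_1² = (0.446)² = 0.198916
Numerator = 0.127 − 0.1989 = -0.0719; denominator = 1 − 0.1989 = 0.8011
φ_{22} = -0.0719 / 0.8011 = -0.090

-0.090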